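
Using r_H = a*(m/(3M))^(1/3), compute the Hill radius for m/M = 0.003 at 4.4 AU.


r_H = a * (m/3M)^(1/3) = 4.4 * (0.003/3)^(1/3) = 0.44

0.44 AU


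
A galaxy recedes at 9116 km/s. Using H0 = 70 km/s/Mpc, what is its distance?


d = v / H0 = 9116 / 70 = 130.2286

130.2286 Mpc


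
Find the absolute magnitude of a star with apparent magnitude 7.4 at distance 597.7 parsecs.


M = m - 5*log10(d) + 5 = 7.4 - 5*log10(597.7) + 5 = -1.4824

-1.4824


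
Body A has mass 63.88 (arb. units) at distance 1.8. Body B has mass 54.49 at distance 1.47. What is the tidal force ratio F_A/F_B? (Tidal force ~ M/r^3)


Ratio = (M1/r1^3) / (M2/r2^3) = (63.88/1.8^3) / (54.49/1.47^3) = 0.6385

0.6385


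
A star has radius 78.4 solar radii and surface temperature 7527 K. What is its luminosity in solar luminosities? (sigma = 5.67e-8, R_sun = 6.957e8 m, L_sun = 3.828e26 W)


R = 78.4 * 6.957e8 m = 5.454288e+10 m. L = 4*pi*R^2*sigma*T^4 = 4*pi*(5.454288e+10)^2 * 5.67e-8 * 7527^4 = 6.803881156e+30 W. L/L_sun = 6.803881156e+30 / 3.828e26 = 17773.9842

17773.9842 L_sun


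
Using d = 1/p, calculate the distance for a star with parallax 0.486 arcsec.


d = 1/p = 1/0.486 = 2.0576

2.0576 pc


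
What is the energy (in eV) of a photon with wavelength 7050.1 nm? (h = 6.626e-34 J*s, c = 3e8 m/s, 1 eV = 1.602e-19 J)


E = hc/lambda = 6.626e-34 * 3e8 / 7.050e-06 = 2.820e-20 J = 0.176 eV

0.176 eV


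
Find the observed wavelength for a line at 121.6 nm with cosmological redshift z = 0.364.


lam_obs = lam_emit * (1 + z) = 121.6 * (1 + 0.364) = 165.8624

165.8624 nm


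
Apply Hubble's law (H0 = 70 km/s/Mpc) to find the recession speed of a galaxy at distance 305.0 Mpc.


v = H0 * d = 70 * 305.0 = 21350.0

21350.0 km/s


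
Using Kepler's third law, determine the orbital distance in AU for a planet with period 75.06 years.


a = P^(2/3) = 75.06^(2/3) = 17.794

17.794 AU


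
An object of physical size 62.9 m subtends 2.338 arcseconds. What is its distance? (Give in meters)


D = size / theta_rad, theta_rad = 2.338 * pi/(180*3600) = 1.133e-05, D = 5.549e+06

5.549e+06 m


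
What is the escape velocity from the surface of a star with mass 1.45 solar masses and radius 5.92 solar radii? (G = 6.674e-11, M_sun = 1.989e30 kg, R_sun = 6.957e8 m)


M = 1.45 * 1.989e30 kg = 2.88405e+30 kg; R = 5.92 * 6.957e8 m = 4.118544e+09 m. v_esc = sqrt(2GM/R) = sqrt(2 * 6.674e-11 * 2.88405e+30 / 4.118544e+09) = 305729.7046

305729.7046 m/s


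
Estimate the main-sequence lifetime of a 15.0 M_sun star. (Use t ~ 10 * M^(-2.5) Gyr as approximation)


t = 10 * M^(-2.5) = 10 * 15.0^(-2.5) = 0.0115

0.0115 Gyr


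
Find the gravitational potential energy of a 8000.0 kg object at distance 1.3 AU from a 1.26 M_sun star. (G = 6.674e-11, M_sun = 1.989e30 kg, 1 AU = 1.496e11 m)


M = 1.26 * 1.989e30 kg = 2.50614e+30 kg; r = 1.3 AU * 1.496e11 m/AU = 1.9448e+11 m. U = -GM*m/r = -(6.674e-11 * 2.50614e+30 * 8000.0) / 1.9448e+11 = -6.880e+12

-6.880e+12 J


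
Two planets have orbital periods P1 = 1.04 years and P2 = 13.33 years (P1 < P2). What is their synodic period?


1/P_syn = |1/P1 - 1/P2| = |1/1.04 - 1/13.33| => P_syn = 1.128

1.128 years


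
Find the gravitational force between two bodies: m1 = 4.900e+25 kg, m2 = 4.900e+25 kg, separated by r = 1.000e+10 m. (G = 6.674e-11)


F = G*m1*m2/r^2 = 6.674e-11 * 4.900e+25 * 4.900e+25 / (1.000e+10)^2 = 6.674e-11 * 2.401e+51 / 1.000e+20 = 1.602e+21

1.602e+21 N


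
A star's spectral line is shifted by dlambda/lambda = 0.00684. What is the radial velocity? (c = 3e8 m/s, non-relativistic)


v = (dlambda/lambda) * c = 0.00684 * 3e8 = 2.052e+06

2.052e+06 m/s


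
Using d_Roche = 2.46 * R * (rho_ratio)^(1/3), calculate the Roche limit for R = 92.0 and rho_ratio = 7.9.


d_Roche = 2.46 * 92.0 * 7.9^(1/3) = 450.7461

450.7461


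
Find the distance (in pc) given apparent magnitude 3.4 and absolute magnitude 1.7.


d = 10^((m - M + 5)/5) = 10^((3.4 - 1.7 + 5)/5) = 21.8776

21.8776 pc


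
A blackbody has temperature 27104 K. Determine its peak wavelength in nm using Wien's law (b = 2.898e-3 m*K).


lam_max = b / T = 2.898e-3 / 27104 = 1.069e-07 m = 106.9215 nm

106.9215 nm


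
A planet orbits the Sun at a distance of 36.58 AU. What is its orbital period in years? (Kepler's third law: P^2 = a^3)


P = a^(3/2) = 36.58^1.5 = 221.241

221.241 years


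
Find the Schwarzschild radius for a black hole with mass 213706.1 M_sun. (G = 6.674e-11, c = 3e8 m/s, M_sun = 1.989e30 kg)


M = 213706.1 * 1.989e30 kg = 4.250614329e+35 kg. rs = 2GM/c^2 = 2 * 6.674e-11 * 4.250614329e+35 / (3e8)^2 = 6.304e+08

6.304e+08 m


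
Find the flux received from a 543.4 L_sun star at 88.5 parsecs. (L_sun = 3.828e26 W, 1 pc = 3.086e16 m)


F = L / (4*pi*d^2) = 2.080e+29 / (4*pi*(2.731e+18)^2) = 2.219e-09

2.219e-09 W/m^2


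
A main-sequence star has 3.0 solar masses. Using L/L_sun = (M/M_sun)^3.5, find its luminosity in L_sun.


L/L_sun = (M/M_sun)^3.5 = 3.0^3.5 = 46.7654

46.7654 L_sun


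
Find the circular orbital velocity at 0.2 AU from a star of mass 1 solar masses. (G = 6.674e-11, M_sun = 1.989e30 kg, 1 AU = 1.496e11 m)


v = sqrt(GM/r) = sqrt(6.674e-11 * 1.989e+30 / 2.992e+10) = 66608.5068

66608.5068 m/s


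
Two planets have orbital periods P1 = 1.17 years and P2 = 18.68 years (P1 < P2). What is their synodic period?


1/P_syn = |1/P1 - 1/P2| = |1/1.17 - 1/18.68| => P_syn = 1.2482

1.2482 years


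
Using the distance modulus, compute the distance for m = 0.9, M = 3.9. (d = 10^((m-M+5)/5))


d = 10^((m - M + 5)/5) = 10^((0.9 - 3.9 + 5)/5) = 2.5119

2.5119 pc


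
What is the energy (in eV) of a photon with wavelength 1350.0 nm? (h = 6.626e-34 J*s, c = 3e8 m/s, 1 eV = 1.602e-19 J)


E = hc/lambda = 6.626e-34 * 3e8 / 1.350e-06 = 1.472e-19 J = 0.9191 eV

0.9191 eV


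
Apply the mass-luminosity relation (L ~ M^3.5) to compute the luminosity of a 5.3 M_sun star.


L/L_sun = (M/M_sun)^3.5 = 5.3^3.5 = 342.7406

342.7406 L_sun


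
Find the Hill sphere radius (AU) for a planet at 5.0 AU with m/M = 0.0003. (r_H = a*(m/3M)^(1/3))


r_H = a * (m/3M)^(1/3) = 5.0 * (0.0003/3)^(1/3) = 0.2321

0.2321 AU


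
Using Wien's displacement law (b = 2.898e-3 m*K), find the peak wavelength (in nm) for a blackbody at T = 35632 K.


lam_max = b / T = 2.898e-3 / 35632 = 8.133e-08 m = 81.3314 nm

81.3314 nm


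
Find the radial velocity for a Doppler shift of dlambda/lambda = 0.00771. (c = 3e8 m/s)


v = (dlambda/lambda) * c = 0.00771 * 3e8 = 2.313e+06

2.313e+06 m/s


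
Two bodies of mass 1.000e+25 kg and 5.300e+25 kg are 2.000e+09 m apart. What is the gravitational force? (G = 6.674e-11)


F = G*m1*m2/r^2 = 6.674e-11 * 1.000e+25 * 5.300e+25 / (2.000e+09)^2 = 6.674e-11 * 5.300e+50 / 4.000e+18 = 8.843e+21

8.843e+21 N


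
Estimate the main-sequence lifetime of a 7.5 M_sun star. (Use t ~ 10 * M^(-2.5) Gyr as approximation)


t = 10 * M^(-2.5) = 10 * 7.5^(-2.5) = 0.0649

0.0649 Gyr


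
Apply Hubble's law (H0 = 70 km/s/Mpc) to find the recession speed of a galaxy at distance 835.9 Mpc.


v = H0 * d = 70 * 835.9 = 58513.0

58513.0 km/s


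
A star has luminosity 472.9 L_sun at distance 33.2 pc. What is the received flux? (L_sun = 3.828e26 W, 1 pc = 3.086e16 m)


F = L / (4*pi*d^2) = 1.810e+29 / (4*pi*(1.025e+18)^2) = 1.372e-08

1.372e-08 W/m^2


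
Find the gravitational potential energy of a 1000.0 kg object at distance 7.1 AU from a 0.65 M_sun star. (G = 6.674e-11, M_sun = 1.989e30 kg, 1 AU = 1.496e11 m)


M = 0.65 * 1.989e30 kg = 1.29285e+30 kg; r = 7.1 AU * 1.496e11 m/AU = 1.06216e+12 m. U = -GM*m/r = -(6.674e-11 * 1.29285e+30 * 1000.0) / 1.06216e+12 = -8.124e+10

-8.124e+10 J


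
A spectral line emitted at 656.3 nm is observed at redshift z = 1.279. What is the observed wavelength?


lam_obs = lam_emit * (1 + z) = 656.3 * (1 + 1.279) = 1495.7077

1495.7077 nm


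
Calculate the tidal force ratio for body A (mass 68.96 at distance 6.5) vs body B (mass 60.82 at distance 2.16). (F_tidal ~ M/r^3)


Ratio = (M1/r1^3) / (M2/r2^3) = (68.96/6.5^3) / (60.82/2.16^3) = 0.0416

0.0416


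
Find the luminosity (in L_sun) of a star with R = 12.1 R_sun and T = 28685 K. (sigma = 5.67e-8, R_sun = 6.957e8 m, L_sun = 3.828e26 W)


R = 12.1 * 6.957e8 m = 8.41797e+09 m. L = 4*pi*R^2*sigma*T^4 = 4*pi*(8.41797e+09)^2 * 5.67e-8 * 28685^4 = 3.418433117e+31 W. L/L_sun = 3.418433117e+31 / 3.828e26 = 89300.7606

89300.7606 L_sun


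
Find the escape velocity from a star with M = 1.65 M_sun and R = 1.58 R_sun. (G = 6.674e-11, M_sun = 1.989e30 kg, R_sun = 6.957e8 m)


M = 1.65 * 1.989e30 kg = 3.28185e+30 kg; R = 1.58 * 6.957e8 m = 1.099206e+09 m. v_esc = sqrt(2GM/R) = sqrt(2 * 6.674e-11 * 3.28185e+30 / 1.099206e+09) = 631288.5574

631288.5574 m/s


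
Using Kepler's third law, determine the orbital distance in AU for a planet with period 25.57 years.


a = P^(2/3) = 25.57^(2/3) = 8.6793

8.6793 AU


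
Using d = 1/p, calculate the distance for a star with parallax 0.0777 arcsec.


d = 1/p = 1/0.0777 = 12.87

12.87 pc


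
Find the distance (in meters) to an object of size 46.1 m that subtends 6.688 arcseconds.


D = size / theta_rad, theta_rad = 6.688 * pi/(180*3600) = 3.242e-05, D = 1.422e+06

1.422e+06 m


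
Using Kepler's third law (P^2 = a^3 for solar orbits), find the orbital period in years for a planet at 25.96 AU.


P = a^(3/2) = 25.96^1.5 = 132.2687

132.2687 years


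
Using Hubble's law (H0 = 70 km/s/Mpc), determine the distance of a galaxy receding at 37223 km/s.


d = v / H0 = 37223 / 70 = 531.7571

531.7571 Mpc


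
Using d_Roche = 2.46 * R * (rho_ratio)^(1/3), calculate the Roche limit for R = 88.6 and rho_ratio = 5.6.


d_Roche = 2.46 * 88.6 * 5.6^(1/3) = 387.048

387.048


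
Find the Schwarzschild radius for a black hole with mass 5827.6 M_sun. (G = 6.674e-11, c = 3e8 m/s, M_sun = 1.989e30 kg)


M = 5827.6 * 1.989e30 kg = 1.15910964e+34 kg. rs = 2GM/c^2 = 2 * 6.674e-11 * 1.15910964e+34 / (3e8)^2 = 1.719e+07

1.719e+07 m


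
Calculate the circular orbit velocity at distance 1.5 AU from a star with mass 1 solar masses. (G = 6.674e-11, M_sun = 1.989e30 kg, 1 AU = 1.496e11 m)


v = sqrt(GM/r) = sqrt(6.674e-11 * 1.989e+30 / 2.244e+11) = 24321.9878

24321.9878 m/s


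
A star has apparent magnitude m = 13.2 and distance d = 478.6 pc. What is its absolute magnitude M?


M = m - 5*log10(d) + 5 = 13.2 - 5*log10(478.6) + 5 = 4.8001

4.8001


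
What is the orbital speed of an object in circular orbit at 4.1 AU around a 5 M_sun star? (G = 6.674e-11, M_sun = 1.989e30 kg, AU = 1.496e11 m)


v = sqrt(GM/r) = sqrt(6.674e-11 * 9.945e+30 / 6.134e+11) = 32895.5968

32895.5968 m/s


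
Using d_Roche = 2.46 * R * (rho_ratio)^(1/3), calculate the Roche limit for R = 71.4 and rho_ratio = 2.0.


d_Roche = 2.46 * 71.4 * 2.0^(1/3) = 221.2976

221.2976


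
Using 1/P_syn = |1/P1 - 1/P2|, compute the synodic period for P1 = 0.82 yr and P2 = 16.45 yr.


1/P_syn = |1/P1 - 1/P2| = |1/0.82 - 1/16.45| => P_syn = 0.863

0.863 years


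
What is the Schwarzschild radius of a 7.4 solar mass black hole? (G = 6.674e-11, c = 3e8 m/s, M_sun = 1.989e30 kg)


M = 7.4 * 1.989e30 kg = 1.47186e+31 kg. rs = 2GM/c^2 = 2 * 6.674e-11 * 1.47186e+31 / (3e8)^2 = 21829.3192

21829.3192 m


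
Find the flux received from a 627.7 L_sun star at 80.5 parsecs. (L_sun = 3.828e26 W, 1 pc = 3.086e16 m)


F = L / (4*pi*d^2) = 2.403e+29 / (4*pi*(2.484e+18)^2) = 3.098e-09

3.098e-09 W/m^2


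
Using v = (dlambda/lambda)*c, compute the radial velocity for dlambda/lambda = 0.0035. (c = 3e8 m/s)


v = (dlambda/lambda) * c = 0.0035 * 3e8 = 1.050e+06

1.050e+06 m/s


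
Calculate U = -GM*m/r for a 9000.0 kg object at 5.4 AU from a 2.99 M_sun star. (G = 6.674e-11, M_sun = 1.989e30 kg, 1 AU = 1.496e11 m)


M = 2.99 * 1.989e30 kg = 5.94711e+30 kg; r = 5.4 AU * 1.496e11 m/AU = 8.0784e+11 m. U = -GM*m/r = -(6.674e-11 * 5.94711e+30 * 9000.0) / 8.0784e+11 = -4.422e+12

-4.422e+12 J


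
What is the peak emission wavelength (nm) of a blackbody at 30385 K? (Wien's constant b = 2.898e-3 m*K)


lam_max = b / T = 2.898e-3 / 30385 = 9.538e-08 m = 95.376 nm

95.376 nm


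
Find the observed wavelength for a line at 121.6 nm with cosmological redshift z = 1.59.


lam_obs = lam_emit * (1 + z) = 121.6 * (1 + 1.59) = 314.944

314.944 nm


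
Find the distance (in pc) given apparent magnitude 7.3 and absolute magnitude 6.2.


d = 10^((m - M + 5)/5) = 10^((7.3 - 6.2 + 5)/5) = 16.5959

16.5959 pc


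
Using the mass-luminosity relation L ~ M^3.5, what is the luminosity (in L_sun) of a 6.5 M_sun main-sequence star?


L/L_sun = (M/M_sun)^3.5 = 6.5^3.5 = 700.1591

700.1591 L_sun


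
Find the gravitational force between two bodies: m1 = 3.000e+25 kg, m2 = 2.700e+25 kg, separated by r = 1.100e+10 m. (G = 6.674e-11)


F = G*m1*m2/r^2 = 6.674e-11 * 3.000e+25 * 2.700e+25 / (1.100e+10)^2 = 6.674e-11 * 8.100e+50 / 1.210e+20 = 4.468e+20

4.468e+20 N


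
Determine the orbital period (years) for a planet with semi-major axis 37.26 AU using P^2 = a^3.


P = a^(3/2) = 37.26^1.5 = 227.4387

227.4387 years


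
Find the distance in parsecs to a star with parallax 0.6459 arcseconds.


d = 1/p = 1/0.6459 = 1.5482

1.5482 pc


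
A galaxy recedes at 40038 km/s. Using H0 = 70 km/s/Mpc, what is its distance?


d = v / H0 = 40038 / 70 = 571.9714

571.9714 Mpc


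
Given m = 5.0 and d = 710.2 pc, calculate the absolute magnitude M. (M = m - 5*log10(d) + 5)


M = m - 5*log10(d) + 5 = 5.0 - 5*log10(710.2) + 5 = -4.2569

-4.2569


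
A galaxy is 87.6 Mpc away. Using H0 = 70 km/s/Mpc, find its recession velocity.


v = H0 * d = 70 * 87.6 = 6132.0

6132.0 km/s


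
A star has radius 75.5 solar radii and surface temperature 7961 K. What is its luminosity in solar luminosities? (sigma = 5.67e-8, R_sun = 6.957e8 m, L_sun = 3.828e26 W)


R = 75.5 * 6.957e8 m = 5.252535e+10 m. L = 4*pi*R^2*sigma*T^4 = 4*pi*(5.252535e+10)^2 * 5.67e-8 * 7961^4 = 7.895894348e+30 W. L/L_sun = 7.895894348e+30 / 3.828e26 = 20626.6832

20626.6832 L_sun


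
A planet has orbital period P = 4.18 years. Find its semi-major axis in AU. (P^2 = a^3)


a = P^(2/3) = 4.18^(2/3) = 2.5949

2.5949 AU


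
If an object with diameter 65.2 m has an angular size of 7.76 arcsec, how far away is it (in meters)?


D = size / theta_rad, theta_rad = 7.76 * pi/(180*3600) = 3.762e-05, D = 1.733e+06

1.733e+06 m


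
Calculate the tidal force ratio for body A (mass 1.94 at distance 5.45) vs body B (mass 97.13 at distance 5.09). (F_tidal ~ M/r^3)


Ratio = (M1/r1^3) / (M2/r2^3) = (1.94/5.45^3) / (97.13/5.09^3) = 0.0163

0.0163


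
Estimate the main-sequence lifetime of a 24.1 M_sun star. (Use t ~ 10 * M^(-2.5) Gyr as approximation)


t = 10 * M^(-2.5) = 10 * 24.1^(-2.5) = 0.0035

0.0035 Gyr


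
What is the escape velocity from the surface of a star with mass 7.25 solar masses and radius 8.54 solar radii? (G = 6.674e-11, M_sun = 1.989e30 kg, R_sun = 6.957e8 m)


M = 7.25 * 1.989e30 kg = 1.442025e+31 kg; R = 8.54 * 6.957e8 m = 5.941278e+09 m. v_esc = sqrt(2GM/R) = sqrt(2 * 6.674e-11 * 1.442025e+31 / 5.941278e+09) = 569186.4553

569186.4553 m/s


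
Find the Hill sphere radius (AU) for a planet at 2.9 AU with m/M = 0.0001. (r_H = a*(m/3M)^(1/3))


r_H = a * (m/3M)^(1/3) = 2.9 * (0.0001/3)^(1/3) = 0.0933

0.0933 AU


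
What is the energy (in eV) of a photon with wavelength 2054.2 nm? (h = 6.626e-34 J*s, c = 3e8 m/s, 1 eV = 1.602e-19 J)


E = hc/lambda = 6.626e-34 * 3e8 / 2.054e-06 = 9.677e-20 J = 0.604 eV

0.604 eV


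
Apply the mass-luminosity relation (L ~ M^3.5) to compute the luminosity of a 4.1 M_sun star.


L/L_sun = (M/M_sun)^3.5 = 4.1^3.5 = 139.5544

139.5544 L_sun


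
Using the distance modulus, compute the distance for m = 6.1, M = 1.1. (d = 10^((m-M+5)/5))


d = 10^((m - M + 5)/5) = 10^((6.1 - 1.1 + 5)/5) = 100.0

100.0 pc


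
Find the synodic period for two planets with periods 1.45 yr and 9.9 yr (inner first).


1/P_syn = |1/P1 - 1/P2| = |1/1.45 - 1/9.9| => P_syn = 1.6988

1.6988 years


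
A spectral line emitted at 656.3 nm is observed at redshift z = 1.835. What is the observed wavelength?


lam_obs = lam_emit * (1 + z) = 656.3 * (1 + 1.835) = 1860.6105

1860.6105 nm


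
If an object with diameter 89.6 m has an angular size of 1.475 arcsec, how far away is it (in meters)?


D = size / theta_rad, theta_rad = 1.475 * pi/(180*3600) = 7.151e-06, D = 1.253e+07

1.253e+07 m


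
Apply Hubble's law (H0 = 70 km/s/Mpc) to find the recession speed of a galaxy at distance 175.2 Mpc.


v = H0 * d = 70 * 175.2 = 12264.0

12264.0 km/s


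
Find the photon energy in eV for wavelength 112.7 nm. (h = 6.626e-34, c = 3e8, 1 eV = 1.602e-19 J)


E = hc/lambda = 6.626e-34 * 3e8 / 1.127e-07 = 1.764e-18 J = 11.01 eV

11.01 eV


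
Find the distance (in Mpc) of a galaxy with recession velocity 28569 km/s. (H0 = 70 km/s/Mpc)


d = v / H0 = 28569 / 70 = 408.1286

408.1286 Mpc


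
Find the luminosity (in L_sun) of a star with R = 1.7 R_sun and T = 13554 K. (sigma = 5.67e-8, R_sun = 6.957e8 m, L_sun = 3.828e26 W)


R = 1.7 * 6.957e8 m = 1.18269e+09 m. L = 4*pi*R^2*sigma*T^4 = 4*pi*(1.18269e+09)^2 * 5.67e-8 * 13554^4 = 3.36360274e+28 W. L/L_sun = 3.36360274e+28 / 3.828e26 = 87.8684

87.8684 L_sun


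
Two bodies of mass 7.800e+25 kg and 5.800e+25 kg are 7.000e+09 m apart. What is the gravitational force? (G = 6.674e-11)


F = G*m1*m2/r^2 = 6.674e-11 * 7.800e+25 * 5.800e+25 / (7.000e+09)^2 = 6.674e-11 * 4.524e+51 / 4.900e+19 = 6.162e+21

6.162e+21 N


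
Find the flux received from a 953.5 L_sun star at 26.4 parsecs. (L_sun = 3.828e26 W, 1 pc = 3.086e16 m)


F = L / (4*pi*d^2) = 3.650e+29 / (4*pi*(8.147e+17)^2) = 4.376e-08

4.376e-08 W/m^2


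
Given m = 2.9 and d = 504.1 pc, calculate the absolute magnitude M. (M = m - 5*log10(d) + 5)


M = m - 5*log10(d) + 5 = 2.9 - 5*log10(504.1) + 5 = -5.6126

-5.6126


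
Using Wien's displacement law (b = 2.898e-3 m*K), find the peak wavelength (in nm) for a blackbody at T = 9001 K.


lam_max = b / T = 2.898e-3 / 9001 = 3.220e-07 m = 321.9642 nm

321.9642 nm


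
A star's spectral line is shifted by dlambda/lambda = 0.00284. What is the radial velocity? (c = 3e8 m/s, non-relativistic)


v = (dlambda/lambda) * c = 0.00284 * 3e8 = 852000.0

852000.0 m/s


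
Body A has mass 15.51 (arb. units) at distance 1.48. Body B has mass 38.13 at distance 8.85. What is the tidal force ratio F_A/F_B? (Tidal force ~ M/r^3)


Ratio = (M1/r1^3) / (M2/r2^3) = (15.51/1.48^3) / (38.13/8.85^3) = 86.974

86.974


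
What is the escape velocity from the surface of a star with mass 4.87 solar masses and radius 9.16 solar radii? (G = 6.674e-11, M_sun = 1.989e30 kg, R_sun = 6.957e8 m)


M = 4.87 * 1.989e30 kg = 9.68643e+30 kg; R = 9.16 * 6.957e8 m = 6.372612e+09 m. v_esc = sqrt(2GM/R) = sqrt(2 * 6.674e-11 * 9.68643e+30 / 6.372612e+09) = 450434.0703

450434.0703 m/s


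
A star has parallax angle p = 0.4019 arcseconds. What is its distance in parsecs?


d = 1/p = 1/0.4019 = 2.4882

2.4882 pc


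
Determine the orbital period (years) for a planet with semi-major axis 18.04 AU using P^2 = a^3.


P = a^(3/2) = 18.04^1.5 = 76.6222

76.6222 years


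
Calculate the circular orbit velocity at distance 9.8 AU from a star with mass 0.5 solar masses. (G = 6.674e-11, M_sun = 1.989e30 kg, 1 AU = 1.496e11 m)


v = sqrt(GM/r) = sqrt(6.674e-11 * 9.945e+29 / 1.466e+12) = 6728.4753

6728.4753 m/s


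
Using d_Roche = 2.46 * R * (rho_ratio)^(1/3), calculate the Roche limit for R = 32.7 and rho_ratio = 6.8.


d_Roche = 2.46 * 32.7 * 6.8^(1/3) = 152.4003

152.4003


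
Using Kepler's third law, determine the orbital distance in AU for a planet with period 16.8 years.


a = P^(2/3) = 16.8^(2/3) = 6.5595

6.5595 AU


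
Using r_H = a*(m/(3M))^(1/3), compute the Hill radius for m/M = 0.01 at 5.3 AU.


r_H = a * (m/3M)^(1/3) = 5.3 * (0.01/3)^(1/3) = 0.7917

0.7917 AU


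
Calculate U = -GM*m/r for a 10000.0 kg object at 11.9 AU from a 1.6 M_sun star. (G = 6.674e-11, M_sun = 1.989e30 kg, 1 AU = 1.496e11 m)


M = 1.6 * 1.989e30 kg = 3.1824e+30 kg; r = 11.9 AU * 1.496e11 m/AU = 1.78024e+12 m. U = -GM*m/r = -(6.674e-11 * 3.1824e+30 * 10000.0) / 1.78024e+12 = -1.193e+12

-1.193e+12 J


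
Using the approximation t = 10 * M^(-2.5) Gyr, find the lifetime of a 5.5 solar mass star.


t = 10 * M^(-2.5) = 10 * 5.5^(-2.5) = 0.141

0.141 Gyr


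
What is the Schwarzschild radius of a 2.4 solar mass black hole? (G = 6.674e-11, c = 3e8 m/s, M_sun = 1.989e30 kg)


M = 2.4 * 1.989e30 kg = 4.7736e+30 kg. rs = 2GM/c^2 = 2 * 6.674e-11 * 4.7736e+30 / (3e8)^2 = 7079.7792

7079.7792 m


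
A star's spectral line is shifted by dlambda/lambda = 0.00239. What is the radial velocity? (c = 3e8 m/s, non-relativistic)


v = (dlambda/lambda) * c = 0.00239 * 3e8 = 717000.0

717000.0 m/s


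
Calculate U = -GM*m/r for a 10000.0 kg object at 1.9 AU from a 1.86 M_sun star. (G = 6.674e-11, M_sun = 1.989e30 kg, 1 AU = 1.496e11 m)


M = 1.86 * 1.989e30 kg = 3.69954e+30 kg; r = 1.9 AU * 1.496e11 m/AU = 2.8424e+11 m. U = -GM*m/r = -(6.674e-11 * 3.69954e+30 * 10000.0) / 2.8424e+11 = -8.687e+12

-8.687e+12 J


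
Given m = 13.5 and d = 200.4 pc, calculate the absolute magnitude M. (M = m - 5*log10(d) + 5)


M = m - 5*log10(d) + 5 = 13.5 - 5*log10(200.4) + 5 = 6.9905

6.9905


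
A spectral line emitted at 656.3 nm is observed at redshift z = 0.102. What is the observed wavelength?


lam_obs = lam_emit * (1 + z) = 656.3 * (1 + 0.102) = 723.2426

723.2426 nm


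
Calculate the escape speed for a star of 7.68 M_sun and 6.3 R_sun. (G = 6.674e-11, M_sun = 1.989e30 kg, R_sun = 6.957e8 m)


M = 7.68 * 1.989e30 kg = 1.527552e+31 kg; R = 6.3 * 6.957e8 m = 4.38291e+09 m. v_esc = sqrt(2GM/R) = sqrt(2 * 6.674e-11 * 1.527552e+31 / 4.38291e+09) = 682063.5234

682063.5234 m/s


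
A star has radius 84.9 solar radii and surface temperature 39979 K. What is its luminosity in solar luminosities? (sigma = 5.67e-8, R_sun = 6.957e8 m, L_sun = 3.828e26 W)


R = 84.9 * 6.957e8 m = 5.906493e+10 m. L = 4*pi*R^2*sigma*T^4 = 4*pi*(5.906493e+10)^2 * 5.67e-8 * 39979^4 = 6.350092002e+33 W. L/L_sun = 6.350092002e+33 / 3.828e26 = 1.659e+07

1.659e+07 L_sun


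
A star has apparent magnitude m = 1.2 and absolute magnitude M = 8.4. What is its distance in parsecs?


d = 10^((m - M + 5)/5) = 10^((1.2 - 8.4 + 5)/5) = 0.3631

0.3631 pc


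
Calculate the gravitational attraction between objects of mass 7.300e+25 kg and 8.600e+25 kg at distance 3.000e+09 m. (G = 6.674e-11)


F = G*m1*m2/r^2 = 6.674e-11 * 7.300e+25 * 8.600e+25 / (3.000e+09)^2 = 6.674e-11 * 6.278e+51 / 9.000e+18 = 4.655e+22

4.655e+22 N


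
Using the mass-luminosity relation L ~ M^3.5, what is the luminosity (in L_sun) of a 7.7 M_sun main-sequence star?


L/L_sun = (M/M_sun)^3.5 = 7.7^3.5 = 1266.8277

1266.8277 L_sun


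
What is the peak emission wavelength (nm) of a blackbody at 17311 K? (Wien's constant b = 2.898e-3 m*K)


lam_max = b / T = 2.898e-3 / 17311 = 1.674e-07 m = 167.408 nm

167.408 nm


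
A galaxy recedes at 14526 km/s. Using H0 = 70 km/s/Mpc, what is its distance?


d = v / H0 = 14526 / 70 = 207.5143

207.5143 Mpc


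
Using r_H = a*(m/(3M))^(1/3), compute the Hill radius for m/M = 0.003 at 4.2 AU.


r_H = a * (m/3M)^(1/3) = 4.2 * (0.003/3)^(1/3) = 0.42

0.42 AU


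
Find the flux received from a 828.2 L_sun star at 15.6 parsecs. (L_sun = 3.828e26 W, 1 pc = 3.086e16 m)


F = L / (4*pi*d^2) = 3.170e+29 / (4*pi*(4.814e+17)^2) = 1.089e-07

1.089e-07 W/m^2


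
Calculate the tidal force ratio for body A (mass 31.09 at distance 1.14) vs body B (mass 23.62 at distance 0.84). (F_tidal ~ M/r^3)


Ratio = (M1/r1^3) / (M2/r2^3) = (31.09/1.14^3) / (23.62/0.84^3) = 0.5266

0.5266


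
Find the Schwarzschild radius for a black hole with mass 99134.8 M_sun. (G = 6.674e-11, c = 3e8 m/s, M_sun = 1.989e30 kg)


M = 99134.8 * 1.989e30 kg = 1.971791172e+35 kg. rs = 2GM/c^2 = 2 * 6.674e-11 * 1.971791172e+35 / (3e8)^2 = 2.924e+08

2.924e+08 m


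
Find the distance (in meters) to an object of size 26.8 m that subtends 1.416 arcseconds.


D = size / theta_rad, theta_rad = 1.416 * pi/(180*3600) = 6.865e-06, D = 3.904e+06

3.904e+06 m


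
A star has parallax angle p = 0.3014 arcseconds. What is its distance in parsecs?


d = 1/p = 1/0.3014 = 3.3179

3.3179 pc


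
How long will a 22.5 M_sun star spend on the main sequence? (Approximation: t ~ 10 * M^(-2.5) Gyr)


t = 10 * M^(-2.5) = 10 * 22.5^(-2.5) = 0.0042

0.0042 Gyr


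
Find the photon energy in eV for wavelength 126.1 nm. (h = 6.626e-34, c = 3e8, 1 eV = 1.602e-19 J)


E = hc/lambda = 6.626e-34 * 3e8 / 1.261e-07 = 1.576e-18 J = 9.84 eV

9.84 eV


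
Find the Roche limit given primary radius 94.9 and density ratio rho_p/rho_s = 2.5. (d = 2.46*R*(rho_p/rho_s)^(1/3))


d_Roche = 2.46 * 94.9 * 2.5^(1/3) = 316.8458

316.8458


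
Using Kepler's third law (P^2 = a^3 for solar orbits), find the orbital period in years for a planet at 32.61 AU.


P = a^(3/2) = 32.61^1.5 = 186.2199

186.2199 years


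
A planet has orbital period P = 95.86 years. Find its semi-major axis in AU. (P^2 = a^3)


a = P^(2/3) = 95.86^(2/3) = 20.9455

20.9455 AU


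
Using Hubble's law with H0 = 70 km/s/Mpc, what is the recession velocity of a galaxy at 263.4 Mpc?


v = H0 * d = 70 * 263.4 = 18438.0

18438.0 km/s


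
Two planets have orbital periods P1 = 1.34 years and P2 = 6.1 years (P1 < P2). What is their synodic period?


1/P_syn = |1/P1 - 1/P2| = |1/1.34 - 1/6.1| => P_syn = 1.7172

1.7172 years


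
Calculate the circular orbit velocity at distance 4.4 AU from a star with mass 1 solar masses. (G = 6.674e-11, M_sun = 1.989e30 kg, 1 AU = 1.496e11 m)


v = sqrt(GM/r) = sqrt(6.674e-11 * 1.989e+30 / 6.582e+11) = 14200.9814

14200.9814 m/s


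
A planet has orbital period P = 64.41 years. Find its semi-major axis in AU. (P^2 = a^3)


a = P^(2/3) = 64.41^(2/3) = 16.0683

16.0683 AU


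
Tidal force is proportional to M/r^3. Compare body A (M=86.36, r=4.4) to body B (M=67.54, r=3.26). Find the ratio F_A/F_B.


Ratio = (M1/r1^3) / (M2/r2^3) = (86.36/4.4^3) / (67.54/3.26^3) = 0.5201

0.5201


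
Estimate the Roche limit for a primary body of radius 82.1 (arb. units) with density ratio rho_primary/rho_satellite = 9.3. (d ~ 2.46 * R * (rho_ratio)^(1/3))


d_Roche = 2.46 * 82.1 * 9.3^(1/3) = 424.7231

424.7231


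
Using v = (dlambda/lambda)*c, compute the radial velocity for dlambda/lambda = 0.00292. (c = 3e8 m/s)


v = (dlambda/lambda) * c = 0.00292 * 3e8 = 876000.0

876000.0 m/s


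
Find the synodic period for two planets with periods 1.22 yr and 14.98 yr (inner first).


1/P_syn = |1/P1 - 1/P2| = |1/1.22 - 1/14.98| => P_syn = 1.3282

1.3282 years


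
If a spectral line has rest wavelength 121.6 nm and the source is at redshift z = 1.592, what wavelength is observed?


lam_obs = lam_emit * (1 + z) = 121.6 * (1 + 1.592) = 315.1872

315.1872 nm


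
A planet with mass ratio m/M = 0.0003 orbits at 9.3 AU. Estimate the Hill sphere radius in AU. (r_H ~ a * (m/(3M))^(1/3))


r_H = a * (m/3M)^(1/3) = 9.3 * (0.0003/3)^(1/3) = 0.4317

0.4317 AU


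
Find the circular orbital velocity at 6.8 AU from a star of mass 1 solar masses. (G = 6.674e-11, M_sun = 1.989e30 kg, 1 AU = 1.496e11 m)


v = sqrt(GM/r) = sqrt(6.674e-11 * 1.989e+30 / 1.017e+12) = 11423.2647

11423.2647 m/s


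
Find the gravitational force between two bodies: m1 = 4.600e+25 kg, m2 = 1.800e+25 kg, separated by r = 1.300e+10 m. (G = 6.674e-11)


F = G*m1*m2/r^2 = 6.674e-11 * 4.600e+25 * 1.800e+25 / (1.300e+10)^2 = 6.674e-11 * 8.280e+50 / 1.690e+20 = 3.270e+20

3.270e+20 N


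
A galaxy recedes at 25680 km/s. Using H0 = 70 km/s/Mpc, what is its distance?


d = v / H0 = 25680 / 70 = 366.8571

366.8571 Mpc


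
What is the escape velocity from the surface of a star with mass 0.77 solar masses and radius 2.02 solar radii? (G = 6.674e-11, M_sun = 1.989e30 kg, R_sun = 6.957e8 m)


M = 0.77 * 1.989e30 kg = 1.53153e+30 kg; R = 2.02 * 6.957e8 m = 1.405314e+09 m. v_esc = sqrt(2GM/R) = sqrt(2 * 6.674e-11 * 1.53153e+30 / 1.405314e+09) = 381403.0544

381403.0544 m/s


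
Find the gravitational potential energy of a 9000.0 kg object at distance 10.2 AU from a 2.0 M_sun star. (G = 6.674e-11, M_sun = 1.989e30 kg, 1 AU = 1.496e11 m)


M = 2.0 * 1.989e30 kg = 3.978e+30 kg; r = 10.2 AU * 1.496e11 m/AU = 1.52592e+12 m. U = -GM*m/r = -(6.674e-11 * 3.978e+30 * 9000.0) / 1.52592e+12 = -1.566e+12

-1.566e+12 J


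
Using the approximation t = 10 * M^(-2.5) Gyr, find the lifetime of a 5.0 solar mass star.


t = 10 * M^(-2.5) = 10 * 5.0^(-2.5) = 0.1789

0.1789 Gyr


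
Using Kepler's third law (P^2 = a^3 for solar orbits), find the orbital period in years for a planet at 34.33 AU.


P = a^(3/2) = 34.33^1.5 = 201.1457

201.1457 years


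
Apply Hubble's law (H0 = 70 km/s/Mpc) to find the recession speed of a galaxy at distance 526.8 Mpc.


v = H0 * d = 70 * 526.8 = 36876.0

36876.0 km/s


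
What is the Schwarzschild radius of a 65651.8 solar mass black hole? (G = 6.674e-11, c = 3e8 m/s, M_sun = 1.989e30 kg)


M = 65651.8 * 1.989e30 kg = 1.305814302e+35 kg. rs = 2GM/c^2 = 2 * 6.674e-11 * 1.305814302e+35 / (3e8)^2 = 1.937e+08

1.937e+08 m


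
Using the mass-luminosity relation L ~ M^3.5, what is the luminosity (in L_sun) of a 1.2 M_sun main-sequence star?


L/L_sun = (M/M_sun)^3.5 = 1.2^3.5 = 1.8929

1.8929 L_sun


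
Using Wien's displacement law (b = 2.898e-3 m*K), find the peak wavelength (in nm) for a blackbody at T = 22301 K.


lam_max = b / T = 2.898e-3 / 22301 = 1.299e-07 m = 129.9493 nm

129.9493 nm


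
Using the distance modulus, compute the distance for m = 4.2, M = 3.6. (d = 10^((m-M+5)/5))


d = 10^((m - M + 5)/5) = 10^((4.2 - 3.6 + 5)/5) = 13.1826

13.1826 pc


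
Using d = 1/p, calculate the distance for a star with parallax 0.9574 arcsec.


d = 1/p = 1/0.9574 = 1.0445

1.0445 pc


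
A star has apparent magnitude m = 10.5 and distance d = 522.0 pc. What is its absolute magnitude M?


M = m - 5*log10(d) + 5 = 10.5 - 5*log10(522.0) + 5 = 1.9116

1.9116


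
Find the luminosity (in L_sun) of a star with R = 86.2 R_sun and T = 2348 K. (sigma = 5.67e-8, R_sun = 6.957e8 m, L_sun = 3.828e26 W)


R = 86.2 * 6.957e8 m = 5.996934e+10 m. L = 4*pi*R^2*sigma*T^4 = 4*pi*(5.996934e+10)^2 * 5.67e-8 * 2348^4 = 7.788320797e+28 W. L/L_sun = 7.788320797e+28 / 3.828e26 = 203.4567

203.4567 L_sun


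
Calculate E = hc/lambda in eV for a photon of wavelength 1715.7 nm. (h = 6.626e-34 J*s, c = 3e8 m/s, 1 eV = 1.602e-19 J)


E = hc/lambda = 6.626e-34 * 3e8 / 1.716e-06 = 1.159e-19 J = 0.7232 eV

0.7232 eV


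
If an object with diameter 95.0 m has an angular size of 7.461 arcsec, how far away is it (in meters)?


D = size / theta_rad, theta_rad = 7.461 * pi/(180*3600) = 3.617e-05, D = 2.626e+06

2.626e+06 m


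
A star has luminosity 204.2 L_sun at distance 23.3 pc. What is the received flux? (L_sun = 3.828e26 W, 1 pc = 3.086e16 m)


F = L / (4*pi*d^2) = 7.817e+28 / (4*pi*(7.190e+17)^2) = 1.203e-08

1.203e-08 W/m^2


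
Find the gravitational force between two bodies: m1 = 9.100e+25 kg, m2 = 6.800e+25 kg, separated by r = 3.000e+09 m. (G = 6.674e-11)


F = G*m1*m2/r^2 = 6.674e-11 * 9.100e+25 * 6.800e+25 / (3.000e+09)^2 = 6.674e-11 * 6.188e+51 / 9.000e+18 = 4.589e+22

4.589e+22 N


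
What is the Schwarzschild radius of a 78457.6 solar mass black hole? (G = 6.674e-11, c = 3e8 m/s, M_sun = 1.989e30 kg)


M = 78457.6 * 1.989e30 kg = 1.560521664e+35 kg. rs = 2GM/c^2 = 2 * 6.674e-11 * 1.560521664e+35 / (3e8)^2 = 2.314e+08

2.314e+08 m


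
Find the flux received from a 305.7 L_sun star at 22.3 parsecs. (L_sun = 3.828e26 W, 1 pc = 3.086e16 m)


F = L / (4*pi*d^2) = 1.170e+29 / (4*pi*(6.882e+17)^2) = 1.966e-08

1.966e-08 W/m^2


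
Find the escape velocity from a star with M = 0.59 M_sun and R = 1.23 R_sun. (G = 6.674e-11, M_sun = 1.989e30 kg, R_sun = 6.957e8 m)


M = 0.59 * 1.989e30 kg = 1.17351e+30 kg; R = 1.23 * 6.957e8 m = 8.55711e+08 m. v_esc = sqrt(2GM/R) = sqrt(2 * 6.674e-11 * 1.17351e+30 / 8.55711e+08) = 427846.456

427846.456 m/s


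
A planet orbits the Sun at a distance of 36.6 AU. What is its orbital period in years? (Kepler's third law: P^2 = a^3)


P = a^(3/2) = 36.6^1.5 = 221.4224

221.4224 years


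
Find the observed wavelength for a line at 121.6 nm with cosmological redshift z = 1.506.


lam_obs = lam_emit * (1 + z) = 121.6 * (1 + 1.506) = 304.7296

304.7296 nm


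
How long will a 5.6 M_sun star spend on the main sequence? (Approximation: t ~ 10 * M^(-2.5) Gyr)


t = 10 * M^(-2.5) = 10 * 5.6^(-2.5) = 0.1348

0.1348 Gyr


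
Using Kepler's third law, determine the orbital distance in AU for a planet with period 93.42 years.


a = P^(2/3) = 93.42^(2/3) = 20.5886

20.5886 AU


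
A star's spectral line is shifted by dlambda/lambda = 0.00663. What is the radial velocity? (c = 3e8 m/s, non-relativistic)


v = (dlambda/lambda) * c = 0.00663 * 3e8 = 1.989e+06

1.989e+06 m/s


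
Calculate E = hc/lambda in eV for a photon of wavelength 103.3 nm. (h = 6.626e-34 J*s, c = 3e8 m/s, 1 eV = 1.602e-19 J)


E = hc/lambda = 6.626e-34 * 3e8 / 1.033e-07 = 1.924e-18 J = 12.0118 eV

12.0118 eV


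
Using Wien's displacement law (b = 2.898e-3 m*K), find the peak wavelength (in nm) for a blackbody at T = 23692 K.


lam_max = b / T = 2.898e-3 / 23692 = 1.223e-07 m = 122.3198 nm

122.3198 nm


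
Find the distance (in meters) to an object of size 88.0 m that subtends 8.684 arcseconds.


D = size / theta_rad, theta_rad = 8.684 * pi/(180*3600) = 4.210e-05, D = 2.090e+06

2.090e+06 m


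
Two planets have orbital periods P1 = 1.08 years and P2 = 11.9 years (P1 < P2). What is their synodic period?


1/P_syn = |1/P1 - 1/P2| = |1/1.08 - 1/11.9| => P_syn = 1.1878

1.1878 years


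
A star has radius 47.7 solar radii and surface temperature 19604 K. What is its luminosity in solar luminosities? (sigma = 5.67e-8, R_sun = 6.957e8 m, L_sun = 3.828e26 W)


R = 47.7 * 6.957e8 m = 3.318489e+10 m. L = 4*pi*R^2*sigma*T^4 = 4*pi*(3.318489e+10)^2 * 5.67e-8 * 19604^4 = 1.158917346e+32 W. L/L_sun = 1.158917346e+32 / 3.828e26 = 302747.478

302747.478 L_sun


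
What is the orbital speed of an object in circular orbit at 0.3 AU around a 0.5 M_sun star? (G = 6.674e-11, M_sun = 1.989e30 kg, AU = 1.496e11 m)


v = sqrt(GM/r) = sqrt(6.674e-11 * 9.945e+29 / 4.488e+10) = 38456.4393

38456.4393 m/s


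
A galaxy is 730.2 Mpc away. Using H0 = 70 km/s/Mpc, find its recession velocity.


v = H0 * d = 70 * 730.2 = 51114.0

51114.0 km/s


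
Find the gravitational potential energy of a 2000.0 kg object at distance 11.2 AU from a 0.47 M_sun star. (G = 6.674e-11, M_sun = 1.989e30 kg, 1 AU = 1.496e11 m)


M = 0.47 * 1.989e30 kg = 9.3483e+29 kg; r = 11.2 AU * 1.496e11 m/AU = 1.67552e+12 m. U = -GM*m/r = -(6.674e-11 * 9.3483e+29 * 2000.0) / 1.67552e+12 = -7.447e+10

-7.447e+10 J


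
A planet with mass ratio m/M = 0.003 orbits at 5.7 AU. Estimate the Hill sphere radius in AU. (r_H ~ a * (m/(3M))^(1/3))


r_H = a * (m/3M)^(1/3) = 5.7 * (0.003/3)^(1/3) = 0.57

0.57 AU


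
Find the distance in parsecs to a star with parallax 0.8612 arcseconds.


d = 1/p = 1/0.8612 = 1.1612

1.1612 pc


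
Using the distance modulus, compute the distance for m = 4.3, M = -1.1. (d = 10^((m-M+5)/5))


d = 10^((m - M + 5)/5) = 10^((4.3 - -1.1 + 5)/5) = 120.2264

120.2264 pc


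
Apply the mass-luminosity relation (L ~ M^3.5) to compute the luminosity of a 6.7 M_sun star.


L/L_sun = (M/M_sun)^3.5 = 6.7^3.5 = 778.5057

778.5057 L_sun


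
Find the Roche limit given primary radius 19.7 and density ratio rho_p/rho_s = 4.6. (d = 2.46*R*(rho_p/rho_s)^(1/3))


d_Roche = 2.46 * 19.7 * 4.6^(1/3) = 80.5973

80.5973


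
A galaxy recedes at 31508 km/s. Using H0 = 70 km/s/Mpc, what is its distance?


d = v / H0 = 31508 / 70 = 450.1143

450.1143 Mpc


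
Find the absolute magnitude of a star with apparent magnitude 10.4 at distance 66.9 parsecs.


M = m - 5*log10(d) + 5 = 10.4 - 5*log10(66.9) + 5 = 6.2729

6.2729


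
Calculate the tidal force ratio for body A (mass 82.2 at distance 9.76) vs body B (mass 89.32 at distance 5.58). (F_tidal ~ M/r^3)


Ratio = (M1/r1^3) / (M2/r2^3) = (82.2/9.76^3) / (89.32/5.58^3) = 0.172

0.172


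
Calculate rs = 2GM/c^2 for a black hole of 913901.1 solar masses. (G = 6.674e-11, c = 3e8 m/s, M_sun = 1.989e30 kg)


M = 913901.1 * 1.989e30 kg = 1.817749288e+36 kg. rs = 2GM/c^2 = 2 * 6.674e-11 * 1.817749288e+36 / (3e8)^2 = 2.696e+09

2.696e+09 m


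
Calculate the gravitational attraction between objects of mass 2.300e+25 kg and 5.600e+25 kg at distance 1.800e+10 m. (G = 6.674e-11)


F = G*m1*m2/r^2 = 6.674e-11 * 2.300e+25 * 5.600e+25 / (1.800e+10)^2 = 6.674e-11 * 1.288e+51 / 3.240e+20 = 2.653e+20

2.653e+20 N


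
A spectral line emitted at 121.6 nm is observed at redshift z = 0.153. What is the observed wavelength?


lam_obs = lam_emit * (1 + z) = 121.6 * (1 + 0.153) = 140.2048

140.2048 nm


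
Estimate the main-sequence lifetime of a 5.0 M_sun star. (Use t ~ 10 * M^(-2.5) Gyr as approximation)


t = 10 * M^(-2.5) = 10 * 5.0^(-2.5) = 0.1789

0.1789 Gyr


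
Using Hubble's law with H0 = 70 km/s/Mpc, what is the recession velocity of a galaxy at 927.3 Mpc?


v = H0 * d = 70 * 927.3 = 64911.0

64911.0 km/s


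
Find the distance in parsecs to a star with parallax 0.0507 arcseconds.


d = 1/p = 1/0.0507 = 19.7239

19.7239 pc


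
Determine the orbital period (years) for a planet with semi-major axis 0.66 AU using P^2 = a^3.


P = a^(3/2) = 0.66^1.5 = 0.5362

0.5362 years


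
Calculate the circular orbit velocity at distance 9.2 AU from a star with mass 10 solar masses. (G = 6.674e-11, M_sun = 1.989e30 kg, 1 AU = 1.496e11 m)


v = sqrt(GM/r) = sqrt(6.674e-11 * 1.989e+31 / 1.376e+12) = 31056.3764

31056.3764 m/s


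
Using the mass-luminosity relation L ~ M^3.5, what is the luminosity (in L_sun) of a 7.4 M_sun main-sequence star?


L/L_sun = (M/M_sun)^3.5 = 7.4^3.5 = 1102.3285

1102.3285 L_sun


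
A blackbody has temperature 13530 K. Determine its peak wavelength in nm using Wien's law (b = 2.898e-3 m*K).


lam_max = b / T = 2.898e-3 / 13530 = 2.142e-07 m = 214.1907 nm

214.1907 nm


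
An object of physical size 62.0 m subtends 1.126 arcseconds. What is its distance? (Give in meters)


D = size / theta_rad, theta_rad = 1.126 * pi/(180*3600) = 5.459e-06, D = 1.136e+07

1.136e+07 m


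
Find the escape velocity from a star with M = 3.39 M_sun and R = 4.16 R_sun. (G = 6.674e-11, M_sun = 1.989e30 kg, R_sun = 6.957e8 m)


M = 3.39 * 1.989e30 kg = 6.74271e+30 kg; R = 4.16 * 6.957e8 m = 2.894112e+09 m. v_esc = sqrt(2GM/R) = sqrt(2 * 6.674e-11 * 6.74271e+30 / 2.894112e+09) = 557657.6608

557657.6608 m/s


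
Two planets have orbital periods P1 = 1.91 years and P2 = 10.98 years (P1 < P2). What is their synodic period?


1/P_syn = |1/P1 - 1/P2| = |1/1.91 - 1/10.98| => P_syn = 2.3122

2.3122 years


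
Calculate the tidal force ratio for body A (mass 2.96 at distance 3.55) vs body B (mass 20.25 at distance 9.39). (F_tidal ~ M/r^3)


Ratio = (M1/r1^3) / (M2/r2^3) = (2.96/3.55^3) / (20.25/9.39^3) = 2.7051

2.7051
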